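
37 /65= 0.57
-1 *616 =-616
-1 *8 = -8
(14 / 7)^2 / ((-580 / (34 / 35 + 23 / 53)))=-2607 / 268975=-0.01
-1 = -1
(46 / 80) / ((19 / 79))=1817 / 760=2.39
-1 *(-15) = 15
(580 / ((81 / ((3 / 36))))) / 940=0.00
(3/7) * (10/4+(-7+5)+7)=45/14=3.21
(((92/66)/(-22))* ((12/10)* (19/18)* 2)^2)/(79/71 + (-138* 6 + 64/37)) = 87247924/177045999075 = 0.00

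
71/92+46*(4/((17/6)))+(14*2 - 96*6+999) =808139/1564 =516.71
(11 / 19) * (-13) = -143 / 19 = -7.53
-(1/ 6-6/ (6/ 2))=11/ 6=1.83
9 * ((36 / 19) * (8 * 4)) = 10368 / 19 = 545.68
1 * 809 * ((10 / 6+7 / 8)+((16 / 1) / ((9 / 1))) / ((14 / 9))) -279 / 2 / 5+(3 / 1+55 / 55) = 2483779 / 840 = 2956.88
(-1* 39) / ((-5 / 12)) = 468 / 5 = 93.60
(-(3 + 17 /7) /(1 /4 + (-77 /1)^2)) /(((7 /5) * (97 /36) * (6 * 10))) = -456 /112726901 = -0.00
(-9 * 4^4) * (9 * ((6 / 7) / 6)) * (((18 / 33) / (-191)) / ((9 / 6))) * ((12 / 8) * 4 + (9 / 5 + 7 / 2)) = 4686336 / 73535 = 63.73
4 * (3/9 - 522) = -6260/3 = -2086.67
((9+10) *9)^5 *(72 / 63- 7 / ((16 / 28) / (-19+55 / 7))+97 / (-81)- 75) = 125775902519109 / 14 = 8983993037079.21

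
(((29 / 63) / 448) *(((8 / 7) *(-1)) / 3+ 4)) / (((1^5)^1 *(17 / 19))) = 0.00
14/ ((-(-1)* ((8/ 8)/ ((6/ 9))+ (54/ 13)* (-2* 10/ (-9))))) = 364/ 279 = 1.30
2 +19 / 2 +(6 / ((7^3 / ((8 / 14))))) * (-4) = 55031 / 4802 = 11.46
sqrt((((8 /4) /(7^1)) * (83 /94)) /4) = sqrt(27307) /658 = 0.25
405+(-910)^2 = 828505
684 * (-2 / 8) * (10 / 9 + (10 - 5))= -1045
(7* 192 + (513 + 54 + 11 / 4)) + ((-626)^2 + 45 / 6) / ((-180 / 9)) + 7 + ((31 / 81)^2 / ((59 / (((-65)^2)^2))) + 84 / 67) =26643.24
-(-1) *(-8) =-8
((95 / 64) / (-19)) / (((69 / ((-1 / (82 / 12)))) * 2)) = 5 / 60352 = 0.00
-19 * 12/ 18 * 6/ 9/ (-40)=19/ 90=0.21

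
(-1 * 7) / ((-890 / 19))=133 / 890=0.15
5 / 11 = 0.45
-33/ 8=-4.12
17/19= 0.89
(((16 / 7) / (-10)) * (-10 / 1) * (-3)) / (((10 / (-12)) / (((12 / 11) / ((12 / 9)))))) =2592 / 385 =6.73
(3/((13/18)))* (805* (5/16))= 108675/104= 1044.95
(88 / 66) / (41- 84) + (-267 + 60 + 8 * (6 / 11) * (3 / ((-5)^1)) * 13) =-1710373 / 7095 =-241.07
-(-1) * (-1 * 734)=-734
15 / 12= 5 / 4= 1.25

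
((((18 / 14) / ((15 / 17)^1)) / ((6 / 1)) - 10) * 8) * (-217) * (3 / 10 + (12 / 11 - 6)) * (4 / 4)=-21469422 / 275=-78070.63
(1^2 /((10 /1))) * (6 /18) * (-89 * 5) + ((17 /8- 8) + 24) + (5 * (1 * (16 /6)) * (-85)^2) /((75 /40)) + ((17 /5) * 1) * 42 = 51523.87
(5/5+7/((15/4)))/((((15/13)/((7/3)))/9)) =52.17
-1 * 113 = -113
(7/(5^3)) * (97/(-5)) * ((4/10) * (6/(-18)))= 1358/9375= 0.14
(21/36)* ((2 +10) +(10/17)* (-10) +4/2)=161/34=4.74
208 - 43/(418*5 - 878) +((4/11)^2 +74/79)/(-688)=207204669895/996353688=207.96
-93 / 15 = -6.20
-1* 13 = -13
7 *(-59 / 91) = -59 / 13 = -4.54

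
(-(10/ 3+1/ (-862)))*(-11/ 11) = 8617/ 2586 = 3.33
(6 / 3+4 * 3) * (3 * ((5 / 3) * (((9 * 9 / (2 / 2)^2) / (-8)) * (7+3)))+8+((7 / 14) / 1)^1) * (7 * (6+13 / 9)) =-6536453 / 18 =-363136.28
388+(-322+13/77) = 5095/77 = 66.17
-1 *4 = -4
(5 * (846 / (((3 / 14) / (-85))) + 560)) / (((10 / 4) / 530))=-355121200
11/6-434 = -432.17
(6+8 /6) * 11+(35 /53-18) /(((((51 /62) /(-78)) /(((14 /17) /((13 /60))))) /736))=211360179034 /45951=4599686.17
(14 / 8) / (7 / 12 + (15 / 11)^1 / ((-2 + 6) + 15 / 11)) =1239 / 593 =2.09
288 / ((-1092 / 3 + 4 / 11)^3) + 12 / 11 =23999868231 / 22000000000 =1.09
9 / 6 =1.50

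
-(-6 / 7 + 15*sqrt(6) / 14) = 6 / 7 - 15*sqrt(6) / 14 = -1.77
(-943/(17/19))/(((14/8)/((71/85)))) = -5088428/10115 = -503.06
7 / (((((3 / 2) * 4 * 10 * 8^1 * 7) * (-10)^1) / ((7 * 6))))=-7 / 800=-0.01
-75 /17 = -4.41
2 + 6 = 8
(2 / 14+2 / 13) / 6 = 9 / 182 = 0.05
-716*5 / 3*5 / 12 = -4475 / 9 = -497.22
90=90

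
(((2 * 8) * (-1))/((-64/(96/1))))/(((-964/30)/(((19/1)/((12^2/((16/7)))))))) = -0.23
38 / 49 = 0.78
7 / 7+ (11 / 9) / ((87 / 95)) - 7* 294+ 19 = -1594709 / 783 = -2036.67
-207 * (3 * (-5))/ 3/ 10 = 207/ 2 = 103.50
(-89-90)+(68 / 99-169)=-34384 / 99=-347.31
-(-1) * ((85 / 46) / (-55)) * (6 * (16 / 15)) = -0.22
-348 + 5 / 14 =-4867 / 14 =-347.64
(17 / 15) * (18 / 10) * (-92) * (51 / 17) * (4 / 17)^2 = -13248 / 425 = -31.17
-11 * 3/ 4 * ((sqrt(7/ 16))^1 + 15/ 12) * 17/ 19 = -2805/ 304 -561 * sqrt(7)/ 304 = -14.11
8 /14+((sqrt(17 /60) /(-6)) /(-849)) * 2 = 0.57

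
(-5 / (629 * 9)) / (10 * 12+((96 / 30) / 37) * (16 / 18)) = -25 / 3398776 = -0.00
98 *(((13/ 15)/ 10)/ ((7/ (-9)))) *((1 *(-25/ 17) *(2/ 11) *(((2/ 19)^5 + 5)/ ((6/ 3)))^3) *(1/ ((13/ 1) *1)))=39850767459959429886843/ 11355483018346349127652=3.51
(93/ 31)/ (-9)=-1/ 3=-0.33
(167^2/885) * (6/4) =47.27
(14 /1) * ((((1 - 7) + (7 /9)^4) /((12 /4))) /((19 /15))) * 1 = -2587550 /124659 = -20.76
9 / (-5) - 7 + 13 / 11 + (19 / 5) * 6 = 167 / 11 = 15.18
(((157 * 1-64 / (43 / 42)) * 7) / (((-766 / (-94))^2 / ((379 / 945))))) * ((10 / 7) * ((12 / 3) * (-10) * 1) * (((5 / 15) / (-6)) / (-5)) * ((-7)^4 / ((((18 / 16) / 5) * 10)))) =-37335833103968 / 13794780249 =-2706.52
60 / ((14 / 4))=120 / 7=17.14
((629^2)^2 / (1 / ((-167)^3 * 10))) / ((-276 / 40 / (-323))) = -23548026590929984366900 / 69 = -341275747694637454592.75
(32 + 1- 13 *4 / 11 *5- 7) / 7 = 26 / 77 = 0.34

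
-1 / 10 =-0.10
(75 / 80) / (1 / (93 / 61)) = 1395 / 976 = 1.43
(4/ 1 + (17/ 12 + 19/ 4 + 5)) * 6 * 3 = 273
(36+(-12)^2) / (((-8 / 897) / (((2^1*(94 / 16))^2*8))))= -89166285 / 4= -22291571.25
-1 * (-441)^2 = -194481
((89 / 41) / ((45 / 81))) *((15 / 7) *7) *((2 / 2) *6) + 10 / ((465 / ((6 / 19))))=8492366 / 24149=351.67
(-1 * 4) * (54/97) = -216/97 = -2.23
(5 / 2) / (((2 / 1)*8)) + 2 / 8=13 / 32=0.41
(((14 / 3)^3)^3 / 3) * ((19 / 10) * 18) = 392559888896 / 32805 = 11966465.14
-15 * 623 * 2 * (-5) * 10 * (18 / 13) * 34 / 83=571914000 / 1079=530040.78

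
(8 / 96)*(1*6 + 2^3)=7 / 6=1.17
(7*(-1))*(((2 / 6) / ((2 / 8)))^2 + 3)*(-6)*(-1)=-602 / 3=-200.67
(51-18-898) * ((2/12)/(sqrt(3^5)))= -9.25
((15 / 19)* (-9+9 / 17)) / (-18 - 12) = 72 / 323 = 0.22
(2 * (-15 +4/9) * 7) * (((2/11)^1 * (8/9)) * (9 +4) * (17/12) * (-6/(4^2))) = 227.45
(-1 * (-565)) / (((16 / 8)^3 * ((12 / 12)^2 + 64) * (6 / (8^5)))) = 231424 / 39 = 5933.95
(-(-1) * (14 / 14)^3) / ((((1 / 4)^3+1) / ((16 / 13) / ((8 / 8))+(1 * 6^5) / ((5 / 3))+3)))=4597.99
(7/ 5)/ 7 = 0.20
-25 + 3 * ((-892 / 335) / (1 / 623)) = -1675523 / 335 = -5001.56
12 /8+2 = 7 /2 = 3.50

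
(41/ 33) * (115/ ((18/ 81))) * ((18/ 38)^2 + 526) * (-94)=-126292911105/ 3971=-31803805.37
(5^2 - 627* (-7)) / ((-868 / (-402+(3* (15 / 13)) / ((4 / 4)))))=11434467 / 5642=2026.67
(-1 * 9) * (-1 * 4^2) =144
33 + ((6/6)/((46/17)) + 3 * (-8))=431/46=9.37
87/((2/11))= 957/2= 478.50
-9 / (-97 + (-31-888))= 9 / 1016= 0.01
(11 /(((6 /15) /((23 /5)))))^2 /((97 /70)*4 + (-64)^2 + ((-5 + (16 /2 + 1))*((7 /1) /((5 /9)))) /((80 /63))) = 1018325 /263533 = 3.86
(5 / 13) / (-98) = -5 / 1274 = -0.00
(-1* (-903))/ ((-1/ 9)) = -8127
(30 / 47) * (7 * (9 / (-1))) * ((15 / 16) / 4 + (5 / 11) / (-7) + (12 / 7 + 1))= -1918485 / 16544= -115.96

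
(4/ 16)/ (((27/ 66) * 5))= 0.12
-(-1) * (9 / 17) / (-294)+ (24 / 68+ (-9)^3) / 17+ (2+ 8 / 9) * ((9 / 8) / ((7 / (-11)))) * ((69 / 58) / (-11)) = -42.31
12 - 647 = -635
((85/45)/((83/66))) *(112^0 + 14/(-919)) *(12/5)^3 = 38991744/1906925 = 20.45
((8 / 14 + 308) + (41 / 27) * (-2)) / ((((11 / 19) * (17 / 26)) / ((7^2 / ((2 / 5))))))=499214170 / 5049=98873.87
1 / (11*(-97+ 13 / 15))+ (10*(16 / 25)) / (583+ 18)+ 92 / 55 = 80193573 / 47665310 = 1.68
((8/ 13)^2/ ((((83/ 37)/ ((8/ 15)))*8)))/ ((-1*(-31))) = 2368/ 6522555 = 0.00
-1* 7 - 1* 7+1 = -13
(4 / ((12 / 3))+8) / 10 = 9 / 10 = 0.90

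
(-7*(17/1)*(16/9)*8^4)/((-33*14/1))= 557056/297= 1875.61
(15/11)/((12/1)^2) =5/528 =0.01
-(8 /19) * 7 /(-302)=28 /2869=0.01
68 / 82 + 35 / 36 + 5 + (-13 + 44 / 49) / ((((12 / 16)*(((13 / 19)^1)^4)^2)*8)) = -2076261294597167 / 58996908665604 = -35.19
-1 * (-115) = 115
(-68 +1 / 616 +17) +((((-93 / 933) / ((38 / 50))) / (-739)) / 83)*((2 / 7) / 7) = -51.00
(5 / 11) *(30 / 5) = 30 / 11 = 2.73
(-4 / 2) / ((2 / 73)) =-73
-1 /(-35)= 1 /35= 0.03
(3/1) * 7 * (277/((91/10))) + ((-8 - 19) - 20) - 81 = 511.23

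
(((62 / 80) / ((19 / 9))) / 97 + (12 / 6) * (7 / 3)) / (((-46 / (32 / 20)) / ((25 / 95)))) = -1032917 / 24161730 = -0.04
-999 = -999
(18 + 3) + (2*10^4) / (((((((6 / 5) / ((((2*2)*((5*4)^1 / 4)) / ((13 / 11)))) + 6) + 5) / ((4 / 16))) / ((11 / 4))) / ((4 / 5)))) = 6177869 / 6089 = 1014.60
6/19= 0.32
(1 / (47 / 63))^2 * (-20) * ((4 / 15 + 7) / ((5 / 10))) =-1153656 / 2209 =-522.25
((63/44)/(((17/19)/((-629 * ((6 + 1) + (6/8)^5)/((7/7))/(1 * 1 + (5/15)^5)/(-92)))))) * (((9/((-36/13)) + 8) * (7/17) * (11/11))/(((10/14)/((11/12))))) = 24751834220169/125047930880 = 197.94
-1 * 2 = -2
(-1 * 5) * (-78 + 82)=-20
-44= -44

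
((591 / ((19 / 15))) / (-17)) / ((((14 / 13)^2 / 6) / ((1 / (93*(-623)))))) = 1498185 / 611333702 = 0.00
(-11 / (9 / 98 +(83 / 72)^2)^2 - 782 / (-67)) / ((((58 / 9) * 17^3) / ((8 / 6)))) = 325764468398100 / 1243274008208582839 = 0.00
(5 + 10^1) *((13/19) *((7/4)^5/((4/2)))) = 3277365/38912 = 84.23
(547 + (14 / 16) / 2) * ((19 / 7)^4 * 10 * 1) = 5707408195 / 19208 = 297137.04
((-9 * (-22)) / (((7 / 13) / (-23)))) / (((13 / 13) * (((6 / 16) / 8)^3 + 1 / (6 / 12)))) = -1410859008 / 333655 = -4228.50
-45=-45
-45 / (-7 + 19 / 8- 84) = 360 / 709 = 0.51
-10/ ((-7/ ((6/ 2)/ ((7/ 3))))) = 90/ 49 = 1.84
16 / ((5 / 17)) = 272 / 5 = 54.40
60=60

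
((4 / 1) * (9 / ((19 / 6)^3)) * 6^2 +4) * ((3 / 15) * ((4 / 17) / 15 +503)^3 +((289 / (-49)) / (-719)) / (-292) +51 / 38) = 31697928700218917013949963931 / 27787711418443108125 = 1140717500.01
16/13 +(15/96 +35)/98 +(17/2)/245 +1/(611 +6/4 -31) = 385450231/237065920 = 1.63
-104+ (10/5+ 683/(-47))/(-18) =-87395/846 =-103.30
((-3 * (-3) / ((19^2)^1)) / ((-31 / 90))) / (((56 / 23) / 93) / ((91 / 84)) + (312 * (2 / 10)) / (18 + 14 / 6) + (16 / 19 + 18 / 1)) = -0.00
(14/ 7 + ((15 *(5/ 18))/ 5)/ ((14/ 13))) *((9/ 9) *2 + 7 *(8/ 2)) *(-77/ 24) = -12815/ 48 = -266.98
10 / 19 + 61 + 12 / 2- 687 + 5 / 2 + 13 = -22951 / 38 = -603.97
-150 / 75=-2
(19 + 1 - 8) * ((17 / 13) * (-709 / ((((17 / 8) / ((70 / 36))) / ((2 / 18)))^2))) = -55585600 / 483327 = -115.01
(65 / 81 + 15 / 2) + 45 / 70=5072 / 567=8.95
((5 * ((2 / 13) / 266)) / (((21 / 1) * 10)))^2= 1 / 5273373924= 0.00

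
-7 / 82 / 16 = -7 / 1312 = -0.01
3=3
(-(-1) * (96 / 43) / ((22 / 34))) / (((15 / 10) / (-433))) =-471104 / 473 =-995.99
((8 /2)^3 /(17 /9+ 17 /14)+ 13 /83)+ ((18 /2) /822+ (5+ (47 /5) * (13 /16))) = 11890231231 /355684880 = 33.43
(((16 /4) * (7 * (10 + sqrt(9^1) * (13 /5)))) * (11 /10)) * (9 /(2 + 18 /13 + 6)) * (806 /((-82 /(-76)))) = 24557561028 /62525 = 392763.87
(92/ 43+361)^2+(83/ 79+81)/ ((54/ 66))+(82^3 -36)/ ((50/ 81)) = 33691845874819/ 32865975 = 1025128.45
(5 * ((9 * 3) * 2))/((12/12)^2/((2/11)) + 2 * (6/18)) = 1620/37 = 43.78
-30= -30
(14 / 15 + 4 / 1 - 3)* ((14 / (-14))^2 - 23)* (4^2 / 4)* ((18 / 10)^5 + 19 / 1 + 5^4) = -5286593048 / 46875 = -112780.65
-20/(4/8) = -40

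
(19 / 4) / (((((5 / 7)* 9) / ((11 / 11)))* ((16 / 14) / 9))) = 931 / 160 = 5.82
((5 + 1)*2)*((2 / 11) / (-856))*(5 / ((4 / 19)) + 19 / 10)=-1539 / 23540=-0.07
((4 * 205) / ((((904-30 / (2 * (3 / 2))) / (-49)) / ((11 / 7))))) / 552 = -15785 / 123372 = -0.13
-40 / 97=-0.41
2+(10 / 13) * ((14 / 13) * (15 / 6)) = 688 / 169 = 4.07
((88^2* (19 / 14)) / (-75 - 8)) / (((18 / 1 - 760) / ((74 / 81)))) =2722016 / 17459631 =0.16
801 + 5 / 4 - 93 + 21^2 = 4601 / 4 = 1150.25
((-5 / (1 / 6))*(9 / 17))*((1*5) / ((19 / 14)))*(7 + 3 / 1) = -189000 / 323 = -585.14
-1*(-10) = 10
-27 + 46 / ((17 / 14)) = 185 / 17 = 10.88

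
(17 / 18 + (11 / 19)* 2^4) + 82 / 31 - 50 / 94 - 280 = -133382915 / 498294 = -267.68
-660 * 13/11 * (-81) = 63180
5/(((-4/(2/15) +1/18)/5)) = -450/539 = -0.83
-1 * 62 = -62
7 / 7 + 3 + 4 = 8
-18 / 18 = -1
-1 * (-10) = 10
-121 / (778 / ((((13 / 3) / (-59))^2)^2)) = -3455881 / 763611855498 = -0.00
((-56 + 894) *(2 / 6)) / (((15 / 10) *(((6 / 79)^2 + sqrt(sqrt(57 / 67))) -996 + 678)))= -202889470846368020348581088 / 346455329687569690779863165 -28568452716392975525936 *57^(1 / 4) *67^(3 / 4) / 1039365989062709072339589495 -269518593757854562664 *sqrt(3819) / 3118097967188127217018768485 -2542674365403396236 *57^(3 / 4) *67^(1 / 4) / 9354293901564381651056305455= -0.59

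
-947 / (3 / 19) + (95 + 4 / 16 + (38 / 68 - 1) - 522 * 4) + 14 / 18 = -4889929 / 612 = -7990.08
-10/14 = -5/7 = -0.71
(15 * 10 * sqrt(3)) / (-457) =-150 * sqrt(3) / 457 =-0.57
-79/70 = -1.13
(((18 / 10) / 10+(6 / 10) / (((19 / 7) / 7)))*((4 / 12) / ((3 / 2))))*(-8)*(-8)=35008 / 1425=24.57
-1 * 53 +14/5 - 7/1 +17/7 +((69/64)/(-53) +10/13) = -83376227/1543360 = -54.02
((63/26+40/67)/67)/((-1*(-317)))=5261/36998338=0.00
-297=-297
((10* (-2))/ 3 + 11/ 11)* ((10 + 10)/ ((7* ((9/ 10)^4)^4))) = -3400000000000000000/ 38913423965888661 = -87.37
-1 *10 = -10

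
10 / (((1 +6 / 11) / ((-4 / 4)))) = -110 / 17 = -6.47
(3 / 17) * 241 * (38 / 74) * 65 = 892905 / 629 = 1419.56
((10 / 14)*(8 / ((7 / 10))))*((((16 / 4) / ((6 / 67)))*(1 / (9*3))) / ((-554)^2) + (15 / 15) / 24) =14799650 / 43505343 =0.34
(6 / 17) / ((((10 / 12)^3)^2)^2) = 13060694016 / 4150390625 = 3.15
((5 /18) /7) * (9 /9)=5 /126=0.04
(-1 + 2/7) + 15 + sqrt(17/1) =sqrt(17) + 100/7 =18.41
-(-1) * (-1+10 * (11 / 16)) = 47 / 8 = 5.88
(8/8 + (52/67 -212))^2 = 44194.08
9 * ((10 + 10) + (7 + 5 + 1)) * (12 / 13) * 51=181764 / 13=13981.85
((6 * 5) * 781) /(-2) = -11715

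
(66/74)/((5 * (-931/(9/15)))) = -99/861175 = -0.00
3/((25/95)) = 57/5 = 11.40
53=53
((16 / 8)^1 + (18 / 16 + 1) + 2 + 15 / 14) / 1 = 403 / 56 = 7.20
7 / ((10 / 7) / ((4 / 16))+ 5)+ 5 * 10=50.65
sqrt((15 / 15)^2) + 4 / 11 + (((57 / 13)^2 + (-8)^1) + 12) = 45710 / 1859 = 24.59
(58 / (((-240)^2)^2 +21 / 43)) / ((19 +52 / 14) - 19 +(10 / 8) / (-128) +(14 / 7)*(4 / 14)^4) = 3065904128 / 652029369849578295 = 0.00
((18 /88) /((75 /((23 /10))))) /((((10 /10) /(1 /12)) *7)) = 23 /308000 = 0.00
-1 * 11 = -11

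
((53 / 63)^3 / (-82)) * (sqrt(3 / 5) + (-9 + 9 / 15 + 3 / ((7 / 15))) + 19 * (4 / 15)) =-9677005 / 430580934- 148877 * sqrt(15) / 102519270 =-0.03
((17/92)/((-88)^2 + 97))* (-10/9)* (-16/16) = 85/3246174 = 0.00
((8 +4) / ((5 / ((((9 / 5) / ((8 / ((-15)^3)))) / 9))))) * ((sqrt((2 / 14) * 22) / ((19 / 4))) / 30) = -27 * sqrt(154) / 133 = -2.52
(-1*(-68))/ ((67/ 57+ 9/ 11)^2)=6683193/ 390625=17.11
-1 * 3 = -3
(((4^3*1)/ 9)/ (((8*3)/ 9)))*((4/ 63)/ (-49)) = -32/ 9261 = -0.00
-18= -18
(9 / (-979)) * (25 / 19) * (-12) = 0.15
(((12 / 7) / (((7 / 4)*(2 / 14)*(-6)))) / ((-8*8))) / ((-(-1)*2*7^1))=0.00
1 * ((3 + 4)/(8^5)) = 7/32768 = 0.00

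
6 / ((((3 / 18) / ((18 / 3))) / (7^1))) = 1512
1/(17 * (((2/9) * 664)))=9/22576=0.00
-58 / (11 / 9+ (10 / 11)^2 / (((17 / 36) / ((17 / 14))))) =-442134 / 25517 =-17.33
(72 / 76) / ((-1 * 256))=-9 / 2432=-0.00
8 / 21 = 0.38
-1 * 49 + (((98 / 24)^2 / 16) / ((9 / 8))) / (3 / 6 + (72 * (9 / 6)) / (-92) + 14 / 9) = -2520217 / 52560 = -47.95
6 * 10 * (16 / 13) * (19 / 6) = 3040 / 13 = 233.85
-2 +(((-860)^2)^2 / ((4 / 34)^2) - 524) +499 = 39521339559973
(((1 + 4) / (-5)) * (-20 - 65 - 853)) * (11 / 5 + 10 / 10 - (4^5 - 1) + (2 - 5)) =-4796932 / 5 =-959386.40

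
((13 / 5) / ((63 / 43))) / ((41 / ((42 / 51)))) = 1118 / 31365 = 0.04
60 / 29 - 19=-491 / 29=-16.93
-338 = -338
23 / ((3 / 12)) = 92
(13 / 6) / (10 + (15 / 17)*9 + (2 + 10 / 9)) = 663 / 6442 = 0.10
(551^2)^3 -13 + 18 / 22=307823858933698677 / 11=27983987175790788.82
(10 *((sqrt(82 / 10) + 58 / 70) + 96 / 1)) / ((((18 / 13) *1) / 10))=130 *sqrt(205) / 9 + 440570 / 63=7199.99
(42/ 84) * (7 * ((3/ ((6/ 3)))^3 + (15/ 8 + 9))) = 399/ 8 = 49.88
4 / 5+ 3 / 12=21 / 20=1.05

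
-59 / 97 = -0.61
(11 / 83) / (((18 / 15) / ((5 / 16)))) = 0.03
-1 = -1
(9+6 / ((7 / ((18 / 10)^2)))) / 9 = 229 / 175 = 1.31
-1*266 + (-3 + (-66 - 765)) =-1100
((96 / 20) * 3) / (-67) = -72 / 335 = -0.21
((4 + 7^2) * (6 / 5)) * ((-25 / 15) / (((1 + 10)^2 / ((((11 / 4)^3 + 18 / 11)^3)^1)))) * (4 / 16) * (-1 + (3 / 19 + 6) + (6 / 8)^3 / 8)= -10582383575905428869 / 821404173860864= -12883.28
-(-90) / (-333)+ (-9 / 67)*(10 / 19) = -0.34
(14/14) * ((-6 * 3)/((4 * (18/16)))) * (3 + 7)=-40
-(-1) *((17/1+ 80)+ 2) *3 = 297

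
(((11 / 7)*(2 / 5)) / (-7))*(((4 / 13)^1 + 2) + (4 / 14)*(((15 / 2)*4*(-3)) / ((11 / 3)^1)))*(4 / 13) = 7536 / 57967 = 0.13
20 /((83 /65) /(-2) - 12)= -2600 /1643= -1.58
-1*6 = -6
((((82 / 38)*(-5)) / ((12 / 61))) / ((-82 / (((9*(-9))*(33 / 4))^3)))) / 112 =-1941670180395 / 1089536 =-1782107.41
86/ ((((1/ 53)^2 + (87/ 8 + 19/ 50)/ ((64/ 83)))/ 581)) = 3423.11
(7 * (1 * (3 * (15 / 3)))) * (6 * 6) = 3780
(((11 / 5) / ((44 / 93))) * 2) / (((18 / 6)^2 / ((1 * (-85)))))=-527 / 6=-87.83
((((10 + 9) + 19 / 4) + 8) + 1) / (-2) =-131 / 8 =-16.38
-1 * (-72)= 72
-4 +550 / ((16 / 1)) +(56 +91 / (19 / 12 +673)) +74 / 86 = 243298503 / 2784680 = 87.37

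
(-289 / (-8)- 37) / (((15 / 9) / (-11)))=231 / 40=5.78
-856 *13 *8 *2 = -178048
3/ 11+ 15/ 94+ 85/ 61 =115157/ 63074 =1.83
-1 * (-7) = 7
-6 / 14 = -0.43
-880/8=-110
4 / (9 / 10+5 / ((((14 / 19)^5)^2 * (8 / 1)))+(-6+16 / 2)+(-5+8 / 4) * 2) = 0.39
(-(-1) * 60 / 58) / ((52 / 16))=120 / 377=0.32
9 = 9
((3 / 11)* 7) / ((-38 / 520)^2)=1419600 / 3971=357.49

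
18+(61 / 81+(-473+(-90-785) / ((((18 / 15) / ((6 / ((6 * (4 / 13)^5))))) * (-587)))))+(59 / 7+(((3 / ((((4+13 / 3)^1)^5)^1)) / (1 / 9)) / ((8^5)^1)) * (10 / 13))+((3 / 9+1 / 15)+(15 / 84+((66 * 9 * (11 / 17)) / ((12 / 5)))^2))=1026449918744140533593941 / 40014033696000000000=25652.25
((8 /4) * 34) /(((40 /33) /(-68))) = -19074 /5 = -3814.80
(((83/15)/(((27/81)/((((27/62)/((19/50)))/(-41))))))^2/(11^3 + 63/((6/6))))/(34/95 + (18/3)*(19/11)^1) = 6905361375/479380733932504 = 0.00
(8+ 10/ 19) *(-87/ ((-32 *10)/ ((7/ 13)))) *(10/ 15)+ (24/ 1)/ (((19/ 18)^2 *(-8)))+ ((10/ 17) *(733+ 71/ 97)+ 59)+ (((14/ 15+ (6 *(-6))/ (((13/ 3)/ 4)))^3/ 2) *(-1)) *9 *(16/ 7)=19061536172285359189/ 54929697186000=347016.95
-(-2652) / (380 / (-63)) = -439.67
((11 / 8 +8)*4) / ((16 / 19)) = 1425 / 32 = 44.53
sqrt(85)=9.22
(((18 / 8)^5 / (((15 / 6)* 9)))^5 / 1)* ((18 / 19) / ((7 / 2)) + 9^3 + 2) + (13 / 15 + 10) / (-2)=3547088791521467955729377 / 43870513948262400000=80853.60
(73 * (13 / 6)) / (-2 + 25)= 949 / 138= 6.88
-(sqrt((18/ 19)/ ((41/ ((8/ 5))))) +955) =-955-12 * sqrt(3895)/ 3895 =-955.19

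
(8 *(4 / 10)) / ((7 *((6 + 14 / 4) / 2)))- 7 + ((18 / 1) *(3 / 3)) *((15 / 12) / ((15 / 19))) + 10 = 42023 / 1330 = 31.60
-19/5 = -3.80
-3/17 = -0.18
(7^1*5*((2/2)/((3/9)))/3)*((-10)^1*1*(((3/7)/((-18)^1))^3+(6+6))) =-22226375/5292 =-4200.00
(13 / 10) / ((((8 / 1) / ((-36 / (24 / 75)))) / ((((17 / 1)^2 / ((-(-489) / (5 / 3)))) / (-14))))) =1.29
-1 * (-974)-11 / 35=34079 / 35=973.69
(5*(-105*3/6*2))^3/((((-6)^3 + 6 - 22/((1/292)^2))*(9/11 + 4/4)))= 42.42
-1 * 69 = -69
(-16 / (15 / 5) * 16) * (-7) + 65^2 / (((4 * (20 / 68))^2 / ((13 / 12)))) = 749621 / 192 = 3904.28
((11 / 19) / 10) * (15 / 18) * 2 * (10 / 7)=55 / 399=0.14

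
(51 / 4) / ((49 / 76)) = 969 / 49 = 19.78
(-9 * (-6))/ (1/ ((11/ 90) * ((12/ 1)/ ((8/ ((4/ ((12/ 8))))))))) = 132/ 5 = 26.40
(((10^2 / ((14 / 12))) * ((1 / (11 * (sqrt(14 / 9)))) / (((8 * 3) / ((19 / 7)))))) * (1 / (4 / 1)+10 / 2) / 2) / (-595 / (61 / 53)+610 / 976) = -10431 * sqrt(14) / 10865162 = -0.00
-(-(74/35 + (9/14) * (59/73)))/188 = 13459/960680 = 0.01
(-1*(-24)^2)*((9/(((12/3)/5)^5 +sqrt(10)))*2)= 614400000/1789031 - 1875000000*sqrt(10)/1789031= -2970.81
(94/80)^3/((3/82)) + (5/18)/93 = 1187711297/26784000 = 44.34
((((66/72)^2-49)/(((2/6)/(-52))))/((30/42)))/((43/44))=1388387/129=10762.69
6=6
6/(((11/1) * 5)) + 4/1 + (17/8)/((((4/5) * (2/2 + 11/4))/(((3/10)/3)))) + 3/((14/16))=7.61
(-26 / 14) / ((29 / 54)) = -702 / 203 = -3.46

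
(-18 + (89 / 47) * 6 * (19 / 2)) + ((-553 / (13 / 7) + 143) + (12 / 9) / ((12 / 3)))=-118228 / 1833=-64.50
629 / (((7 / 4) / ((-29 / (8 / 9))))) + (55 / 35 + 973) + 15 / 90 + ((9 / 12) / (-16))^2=-924811075 / 86016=-10751.62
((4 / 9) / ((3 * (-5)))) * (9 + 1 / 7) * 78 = -6656 / 315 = -21.13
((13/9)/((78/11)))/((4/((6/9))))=11/324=0.03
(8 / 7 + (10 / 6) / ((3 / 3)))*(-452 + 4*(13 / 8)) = -1251.64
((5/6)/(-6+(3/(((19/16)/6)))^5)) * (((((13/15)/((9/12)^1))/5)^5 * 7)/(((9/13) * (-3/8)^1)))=-171338953864472576/9254581658217466998046875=-0.00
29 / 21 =1.38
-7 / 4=-1.75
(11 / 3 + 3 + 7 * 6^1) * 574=27934.67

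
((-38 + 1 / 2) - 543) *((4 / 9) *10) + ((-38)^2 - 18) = -1154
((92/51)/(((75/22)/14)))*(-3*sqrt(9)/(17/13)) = -368368/7225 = -50.99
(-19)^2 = 361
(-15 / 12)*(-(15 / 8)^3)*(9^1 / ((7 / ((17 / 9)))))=286875 / 14336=20.01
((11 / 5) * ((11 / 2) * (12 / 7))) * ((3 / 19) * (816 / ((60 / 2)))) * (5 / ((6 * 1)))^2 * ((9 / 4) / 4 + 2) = 84337 / 532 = 158.53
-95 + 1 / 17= -1614 / 17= -94.94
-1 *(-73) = 73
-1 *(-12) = 12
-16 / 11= -1.45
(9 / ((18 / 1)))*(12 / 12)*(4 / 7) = 2 / 7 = 0.29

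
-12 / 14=-6 / 7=-0.86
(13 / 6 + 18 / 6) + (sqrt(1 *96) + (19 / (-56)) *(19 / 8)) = 5861 / 1344 + 4 *sqrt(6) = 14.16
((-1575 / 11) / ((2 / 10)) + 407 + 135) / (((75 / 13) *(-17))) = 24869 / 14025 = 1.77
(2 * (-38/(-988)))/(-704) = -1/9152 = -0.00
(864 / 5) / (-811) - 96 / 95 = -94272 / 77045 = -1.22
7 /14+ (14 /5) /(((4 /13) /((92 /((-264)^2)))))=89213 /174240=0.51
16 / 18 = 8 / 9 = 0.89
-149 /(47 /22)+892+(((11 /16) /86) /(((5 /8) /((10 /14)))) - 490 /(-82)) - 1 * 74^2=-10783305007 /2320108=-4647.76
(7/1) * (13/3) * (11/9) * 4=4004/27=148.30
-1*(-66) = 66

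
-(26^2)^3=-308915776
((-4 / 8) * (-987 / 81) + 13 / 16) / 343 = 2983 / 148176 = 0.02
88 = 88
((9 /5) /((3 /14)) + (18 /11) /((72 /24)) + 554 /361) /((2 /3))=312123 /19855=15.72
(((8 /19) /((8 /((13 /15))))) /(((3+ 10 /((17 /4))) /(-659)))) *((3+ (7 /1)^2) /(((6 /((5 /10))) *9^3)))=-145639 /4363065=-0.03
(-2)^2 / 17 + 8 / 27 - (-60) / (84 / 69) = 160063 / 3213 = 49.82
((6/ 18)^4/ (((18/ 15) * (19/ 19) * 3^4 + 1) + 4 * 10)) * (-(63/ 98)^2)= -5/ 135436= -0.00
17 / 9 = 1.89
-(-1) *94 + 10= 104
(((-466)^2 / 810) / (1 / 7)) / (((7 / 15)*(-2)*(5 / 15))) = -54289 / 9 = -6032.11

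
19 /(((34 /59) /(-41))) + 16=-45417 /34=-1335.79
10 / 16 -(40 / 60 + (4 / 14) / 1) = -55 / 168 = -0.33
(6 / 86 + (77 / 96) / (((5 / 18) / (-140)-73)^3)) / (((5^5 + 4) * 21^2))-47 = -46300407387374078152262 / 985115051854897972113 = -47.00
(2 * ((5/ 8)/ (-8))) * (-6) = 15/ 16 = 0.94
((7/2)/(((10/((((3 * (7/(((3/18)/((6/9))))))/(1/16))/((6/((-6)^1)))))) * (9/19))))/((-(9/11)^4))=218092336/98415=2216.05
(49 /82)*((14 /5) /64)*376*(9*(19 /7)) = 393813 /1640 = 240.13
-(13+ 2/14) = -92/7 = -13.14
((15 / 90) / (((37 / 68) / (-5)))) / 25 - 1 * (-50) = 27716 / 555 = 49.94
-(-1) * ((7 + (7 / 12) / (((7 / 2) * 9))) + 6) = 703 / 54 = 13.02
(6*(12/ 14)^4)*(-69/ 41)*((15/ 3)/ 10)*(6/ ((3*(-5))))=536544/ 492205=1.09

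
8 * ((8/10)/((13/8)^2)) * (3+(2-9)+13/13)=-6144/845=-7.27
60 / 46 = 30 / 23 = 1.30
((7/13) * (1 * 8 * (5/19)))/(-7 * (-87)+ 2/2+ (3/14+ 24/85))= 333200/179443277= 0.00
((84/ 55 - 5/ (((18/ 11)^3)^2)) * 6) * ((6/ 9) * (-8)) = -2369847541/ 58458510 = -40.54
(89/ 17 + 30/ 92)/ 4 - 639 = -1994443/ 3128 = -637.61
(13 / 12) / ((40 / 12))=0.32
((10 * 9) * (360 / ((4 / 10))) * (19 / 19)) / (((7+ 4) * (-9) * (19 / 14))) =-126000 / 209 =-602.87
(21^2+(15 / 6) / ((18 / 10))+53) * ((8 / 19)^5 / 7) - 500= -77851022372 / 155994237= -499.06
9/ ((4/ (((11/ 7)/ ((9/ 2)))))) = 11/ 14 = 0.79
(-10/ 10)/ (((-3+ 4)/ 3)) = -3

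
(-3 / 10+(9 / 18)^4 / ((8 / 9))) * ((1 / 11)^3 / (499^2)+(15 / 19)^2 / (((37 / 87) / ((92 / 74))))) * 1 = -43868833318844373 / 104826182632434560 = -0.42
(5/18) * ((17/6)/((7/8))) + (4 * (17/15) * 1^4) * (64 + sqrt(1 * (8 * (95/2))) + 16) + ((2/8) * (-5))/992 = 136 * sqrt(95)/15 + 272656207/749952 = 451.94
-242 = -242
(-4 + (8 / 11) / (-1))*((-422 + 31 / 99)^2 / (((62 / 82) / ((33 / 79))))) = -3715675203188 / 8000883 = -464408.14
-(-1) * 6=6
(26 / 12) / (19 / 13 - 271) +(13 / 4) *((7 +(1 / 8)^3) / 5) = 4.54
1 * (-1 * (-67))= 67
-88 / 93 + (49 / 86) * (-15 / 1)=-75923 / 7998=-9.49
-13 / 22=-0.59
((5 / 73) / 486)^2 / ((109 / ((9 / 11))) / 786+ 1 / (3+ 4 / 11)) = 121175 / 2847829313142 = 0.00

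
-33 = -33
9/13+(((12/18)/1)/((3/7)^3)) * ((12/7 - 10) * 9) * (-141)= 3472951/39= 89050.03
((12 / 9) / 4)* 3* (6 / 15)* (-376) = -752 / 5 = -150.40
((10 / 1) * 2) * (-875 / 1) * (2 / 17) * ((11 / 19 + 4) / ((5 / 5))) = -3045000 / 323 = -9427.24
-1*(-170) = 170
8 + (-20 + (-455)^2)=207013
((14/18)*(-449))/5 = -3143/45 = -69.84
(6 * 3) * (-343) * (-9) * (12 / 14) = 47628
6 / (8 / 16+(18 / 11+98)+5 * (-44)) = -44 / 879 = -0.05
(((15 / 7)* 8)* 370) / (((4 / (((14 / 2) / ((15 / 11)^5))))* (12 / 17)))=101301079 / 30375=3335.01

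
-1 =-1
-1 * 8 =-8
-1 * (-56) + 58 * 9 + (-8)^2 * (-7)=130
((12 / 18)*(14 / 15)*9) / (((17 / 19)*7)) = 76 / 85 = 0.89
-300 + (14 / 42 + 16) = -851 / 3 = -283.67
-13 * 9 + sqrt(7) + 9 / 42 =-1635 / 14 + sqrt(7) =-114.14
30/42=5/7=0.71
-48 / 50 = -24 / 25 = -0.96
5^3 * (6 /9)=250 /3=83.33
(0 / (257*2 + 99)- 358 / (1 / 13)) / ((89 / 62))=-288548 / 89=-3242.11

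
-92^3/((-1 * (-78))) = -389344/39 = -9983.18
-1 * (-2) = 2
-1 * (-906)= 906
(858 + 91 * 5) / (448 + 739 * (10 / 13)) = 17069 / 13214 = 1.29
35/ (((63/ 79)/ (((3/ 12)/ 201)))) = 395/ 7236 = 0.05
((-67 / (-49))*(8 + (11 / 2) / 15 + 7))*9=189.10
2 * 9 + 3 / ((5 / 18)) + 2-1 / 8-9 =867 / 40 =21.68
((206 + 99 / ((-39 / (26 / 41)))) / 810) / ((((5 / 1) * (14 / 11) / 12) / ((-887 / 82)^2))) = 3626218321 / 65130345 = 55.68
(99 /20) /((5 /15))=297 /20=14.85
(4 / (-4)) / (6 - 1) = -1 / 5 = -0.20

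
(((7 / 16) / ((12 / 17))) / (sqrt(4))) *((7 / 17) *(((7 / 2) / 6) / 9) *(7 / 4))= 2401 / 165888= 0.01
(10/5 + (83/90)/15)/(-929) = -2783/1254150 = -0.00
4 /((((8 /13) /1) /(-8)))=-52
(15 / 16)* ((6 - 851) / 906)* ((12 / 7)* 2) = -12675 / 4228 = -3.00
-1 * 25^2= -625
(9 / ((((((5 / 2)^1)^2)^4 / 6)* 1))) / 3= 4608 / 390625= 0.01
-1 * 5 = -5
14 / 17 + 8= 150 / 17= 8.82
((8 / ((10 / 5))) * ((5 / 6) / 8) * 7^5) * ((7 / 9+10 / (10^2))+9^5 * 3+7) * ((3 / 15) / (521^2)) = 267969782773 / 293156280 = 914.09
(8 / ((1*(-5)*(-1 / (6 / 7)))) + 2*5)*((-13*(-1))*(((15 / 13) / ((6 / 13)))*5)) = 12935 / 7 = 1847.86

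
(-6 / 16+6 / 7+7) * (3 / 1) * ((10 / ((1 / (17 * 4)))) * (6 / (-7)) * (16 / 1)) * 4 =-41028480 / 49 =-837315.92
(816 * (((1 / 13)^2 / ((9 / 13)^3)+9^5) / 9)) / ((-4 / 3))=-2927177912 / 729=-4015333.21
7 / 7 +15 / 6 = 7 / 2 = 3.50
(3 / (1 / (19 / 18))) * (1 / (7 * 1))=19 / 42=0.45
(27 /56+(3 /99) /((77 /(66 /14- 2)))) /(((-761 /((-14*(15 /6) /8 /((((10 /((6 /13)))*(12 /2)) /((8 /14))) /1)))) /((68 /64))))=1168903 /90094996992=0.00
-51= -51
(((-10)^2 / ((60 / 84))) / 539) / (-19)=-20 / 1463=-0.01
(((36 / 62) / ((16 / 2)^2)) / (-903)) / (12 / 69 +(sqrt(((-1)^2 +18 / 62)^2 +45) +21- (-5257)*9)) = -0.00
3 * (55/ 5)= 33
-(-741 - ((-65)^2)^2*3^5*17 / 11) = 73740940026 / 11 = 6703721820.55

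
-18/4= -4.50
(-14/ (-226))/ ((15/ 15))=7/ 113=0.06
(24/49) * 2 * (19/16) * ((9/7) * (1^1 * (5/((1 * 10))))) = 513/686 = 0.75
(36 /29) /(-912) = -3 /2204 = -0.00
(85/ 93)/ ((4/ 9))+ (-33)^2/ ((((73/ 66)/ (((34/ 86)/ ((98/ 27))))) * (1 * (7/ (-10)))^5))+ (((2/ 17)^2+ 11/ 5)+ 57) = -576.81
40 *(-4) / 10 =-16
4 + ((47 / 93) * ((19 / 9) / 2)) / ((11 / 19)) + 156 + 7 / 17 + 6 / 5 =254395313 / 1565190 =162.53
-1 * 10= -10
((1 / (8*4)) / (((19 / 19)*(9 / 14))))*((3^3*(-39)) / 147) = -39 / 112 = -0.35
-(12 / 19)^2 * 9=-1296 / 361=-3.59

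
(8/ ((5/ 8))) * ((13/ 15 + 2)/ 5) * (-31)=-85312/ 375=-227.50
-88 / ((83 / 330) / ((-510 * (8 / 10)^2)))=9478656 / 83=114200.67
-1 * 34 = -34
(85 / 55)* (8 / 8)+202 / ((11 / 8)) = 1633 / 11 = 148.45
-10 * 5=-50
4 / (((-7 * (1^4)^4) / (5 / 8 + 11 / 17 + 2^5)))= -4525 / 238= -19.01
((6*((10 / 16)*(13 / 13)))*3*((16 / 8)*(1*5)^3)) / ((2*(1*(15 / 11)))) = 4125 / 4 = 1031.25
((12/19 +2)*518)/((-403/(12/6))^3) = -207200/1243565713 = -0.00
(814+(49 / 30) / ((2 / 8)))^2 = 151486864 / 225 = 673274.95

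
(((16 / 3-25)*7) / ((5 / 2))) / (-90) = 413 / 675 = 0.61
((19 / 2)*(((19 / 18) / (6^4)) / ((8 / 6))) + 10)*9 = 622441 / 6912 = 90.05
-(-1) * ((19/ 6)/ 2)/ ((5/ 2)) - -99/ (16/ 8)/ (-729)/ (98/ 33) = 16153/ 26460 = 0.61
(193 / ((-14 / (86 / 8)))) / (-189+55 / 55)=8299 / 10528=0.79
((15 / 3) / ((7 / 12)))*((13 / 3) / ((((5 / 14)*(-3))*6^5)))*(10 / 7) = -65 / 10206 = -0.01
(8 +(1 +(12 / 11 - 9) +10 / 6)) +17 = 652 / 33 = 19.76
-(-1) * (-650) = -650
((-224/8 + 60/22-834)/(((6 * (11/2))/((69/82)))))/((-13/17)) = 28.65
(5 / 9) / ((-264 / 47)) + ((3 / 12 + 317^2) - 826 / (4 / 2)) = 237780935 / 2376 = 100076.15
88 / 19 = 4.63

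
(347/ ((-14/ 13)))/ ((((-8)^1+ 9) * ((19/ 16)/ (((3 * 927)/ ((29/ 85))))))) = -8530661880/ 3857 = -2211735.00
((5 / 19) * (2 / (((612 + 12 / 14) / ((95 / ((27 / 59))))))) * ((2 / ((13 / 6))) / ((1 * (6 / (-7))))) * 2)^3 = -193301071768000 / 3414233552554539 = -0.06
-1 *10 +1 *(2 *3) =-4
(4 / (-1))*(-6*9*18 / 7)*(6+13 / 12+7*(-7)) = -162972 / 7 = -23281.71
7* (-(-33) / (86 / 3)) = 693 / 86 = 8.06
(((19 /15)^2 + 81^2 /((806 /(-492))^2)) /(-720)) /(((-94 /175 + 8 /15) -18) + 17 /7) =625757032243 /2868519728880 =0.22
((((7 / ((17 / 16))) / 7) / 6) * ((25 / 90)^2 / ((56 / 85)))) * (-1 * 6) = -125 / 1134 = -0.11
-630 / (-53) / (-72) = -0.17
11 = 11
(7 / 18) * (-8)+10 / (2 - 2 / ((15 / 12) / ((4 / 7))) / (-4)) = 161 / 117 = 1.38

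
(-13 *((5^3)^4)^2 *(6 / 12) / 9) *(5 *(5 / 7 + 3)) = -50365924835205078125 / 63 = -799459124368334573.41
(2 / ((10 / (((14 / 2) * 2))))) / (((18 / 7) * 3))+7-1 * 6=184 / 135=1.36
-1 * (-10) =10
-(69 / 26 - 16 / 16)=-43 / 26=-1.65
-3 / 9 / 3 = -1 / 9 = -0.11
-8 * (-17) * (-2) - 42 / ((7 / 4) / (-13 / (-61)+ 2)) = -19832 / 61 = -325.11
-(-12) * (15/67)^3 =0.13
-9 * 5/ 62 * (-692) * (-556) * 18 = -155824560/ 31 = -5026598.71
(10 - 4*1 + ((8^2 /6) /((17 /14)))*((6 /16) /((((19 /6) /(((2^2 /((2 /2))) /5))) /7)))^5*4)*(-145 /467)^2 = 1162322539050282 /1147521153973375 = 1.01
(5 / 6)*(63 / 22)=2.39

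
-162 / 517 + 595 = 307453 / 517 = 594.69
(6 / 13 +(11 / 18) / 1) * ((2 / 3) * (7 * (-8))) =-14056 / 351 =-40.05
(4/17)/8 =1/34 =0.03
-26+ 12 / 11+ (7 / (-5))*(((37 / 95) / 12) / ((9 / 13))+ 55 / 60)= -7408711 / 282150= -26.26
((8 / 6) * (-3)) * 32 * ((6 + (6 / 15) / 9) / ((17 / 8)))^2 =-2097152 / 2025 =-1035.63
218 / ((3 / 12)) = 872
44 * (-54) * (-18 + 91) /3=-57816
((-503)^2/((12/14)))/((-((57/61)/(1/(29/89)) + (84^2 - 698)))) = -9615101027/207115410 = -46.42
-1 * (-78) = 78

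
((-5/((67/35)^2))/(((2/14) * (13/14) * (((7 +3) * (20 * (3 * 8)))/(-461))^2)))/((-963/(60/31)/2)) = 510262921/1337957008128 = 0.00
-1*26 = -26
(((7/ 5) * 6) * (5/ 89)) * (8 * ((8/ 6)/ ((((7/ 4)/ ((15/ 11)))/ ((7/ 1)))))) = 26880/ 979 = 27.46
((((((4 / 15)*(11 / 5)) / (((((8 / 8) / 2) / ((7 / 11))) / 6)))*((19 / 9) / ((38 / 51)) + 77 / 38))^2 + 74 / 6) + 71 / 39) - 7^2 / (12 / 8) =12023647738 / 26398125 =455.47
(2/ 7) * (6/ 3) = 4/ 7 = 0.57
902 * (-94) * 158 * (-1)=13396504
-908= -908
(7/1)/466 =7/466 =0.02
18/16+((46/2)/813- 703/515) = -709297/3349560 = -0.21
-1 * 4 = -4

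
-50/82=-25/41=-0.61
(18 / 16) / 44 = 9 / 352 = 0.03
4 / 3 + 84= 256 / 3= 85.33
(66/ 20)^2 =1089/ 100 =10.89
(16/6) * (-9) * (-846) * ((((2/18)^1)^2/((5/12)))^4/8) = 24064/12301875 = 0.00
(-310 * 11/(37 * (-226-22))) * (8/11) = 10/37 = 0.27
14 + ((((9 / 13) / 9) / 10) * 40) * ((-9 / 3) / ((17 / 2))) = 3070 / 221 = 13.89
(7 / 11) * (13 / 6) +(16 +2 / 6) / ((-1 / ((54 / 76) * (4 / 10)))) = -20461 / 6270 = -3.26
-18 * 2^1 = -36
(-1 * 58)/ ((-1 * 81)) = 58/ 81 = 0.72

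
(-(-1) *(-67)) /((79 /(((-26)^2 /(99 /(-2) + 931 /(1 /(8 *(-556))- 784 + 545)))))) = 96297404632 /8968585837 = 10.74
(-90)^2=8100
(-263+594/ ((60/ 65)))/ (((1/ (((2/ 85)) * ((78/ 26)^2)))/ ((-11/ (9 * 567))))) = -8371/ 48195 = -0.17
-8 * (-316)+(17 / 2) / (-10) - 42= 49703 / 20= 2485.15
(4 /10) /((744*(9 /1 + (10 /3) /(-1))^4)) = 27 /51783020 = 0.00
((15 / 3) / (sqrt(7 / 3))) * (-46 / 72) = -115 * sqrt(21) / 252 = -2.09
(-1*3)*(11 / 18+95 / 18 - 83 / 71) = -3016 / 213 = -14.16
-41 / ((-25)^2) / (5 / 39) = -1599 / 3125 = -0.51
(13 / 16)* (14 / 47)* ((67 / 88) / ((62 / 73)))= 445081 / 2051456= 0.22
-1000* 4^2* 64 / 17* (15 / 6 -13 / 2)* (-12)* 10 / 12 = -40960000 / 17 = -2409411.76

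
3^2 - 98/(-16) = 121/8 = 15.12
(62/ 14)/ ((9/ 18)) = 62/ 7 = 8.86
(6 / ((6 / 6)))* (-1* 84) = -504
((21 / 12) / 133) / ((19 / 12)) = 3 / 361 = 0.01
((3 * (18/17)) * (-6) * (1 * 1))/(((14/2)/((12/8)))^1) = -486/119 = -4.08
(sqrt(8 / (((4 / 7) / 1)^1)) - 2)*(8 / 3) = -16 / 3 + 8*sqrt(14) / 3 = 4.64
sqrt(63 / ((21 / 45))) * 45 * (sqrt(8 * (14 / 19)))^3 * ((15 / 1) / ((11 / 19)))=907200 * sqrt(1995) / 209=193877.85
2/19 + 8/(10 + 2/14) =1206/1349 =0.89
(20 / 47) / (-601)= -20 / 28247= -0.00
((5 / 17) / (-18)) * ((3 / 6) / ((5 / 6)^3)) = -6 / 425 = -0.01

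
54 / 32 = 27 / 16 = 1.69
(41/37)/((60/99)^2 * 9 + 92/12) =0.10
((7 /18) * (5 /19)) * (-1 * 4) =-70 /171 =-0.41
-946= -946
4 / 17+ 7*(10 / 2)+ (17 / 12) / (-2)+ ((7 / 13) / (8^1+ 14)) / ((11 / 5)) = 34.54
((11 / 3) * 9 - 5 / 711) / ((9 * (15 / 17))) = 398786 / 95985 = 4.15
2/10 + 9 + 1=51/5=10.20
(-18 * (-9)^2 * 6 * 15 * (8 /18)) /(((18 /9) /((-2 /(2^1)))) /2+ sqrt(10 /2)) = -14580 * sqrt(5) - 14580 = -47181.87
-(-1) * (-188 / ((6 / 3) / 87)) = -8178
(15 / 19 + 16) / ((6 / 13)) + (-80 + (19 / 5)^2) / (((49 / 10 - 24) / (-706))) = -259866167 / 108870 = -2386.94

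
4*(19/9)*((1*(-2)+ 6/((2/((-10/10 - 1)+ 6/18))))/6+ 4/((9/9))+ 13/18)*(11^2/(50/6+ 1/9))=3872/9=430.22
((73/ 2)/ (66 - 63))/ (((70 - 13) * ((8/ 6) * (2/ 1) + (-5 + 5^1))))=0.08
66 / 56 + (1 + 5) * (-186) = -31215 / 28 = -1114.82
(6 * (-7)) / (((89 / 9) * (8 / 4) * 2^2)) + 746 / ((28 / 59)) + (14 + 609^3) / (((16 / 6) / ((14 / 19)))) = 1477543192303 / 23674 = 62412063.54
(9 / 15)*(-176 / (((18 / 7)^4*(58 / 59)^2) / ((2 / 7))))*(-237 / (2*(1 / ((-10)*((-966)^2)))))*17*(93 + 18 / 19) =-544083498769605410 / 431433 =-1261107747366.58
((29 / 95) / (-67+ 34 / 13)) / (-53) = 377 / 4214295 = 0.00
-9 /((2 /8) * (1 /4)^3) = -2304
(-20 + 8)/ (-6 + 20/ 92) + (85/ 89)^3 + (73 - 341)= -24851664967/ 93760877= -265.05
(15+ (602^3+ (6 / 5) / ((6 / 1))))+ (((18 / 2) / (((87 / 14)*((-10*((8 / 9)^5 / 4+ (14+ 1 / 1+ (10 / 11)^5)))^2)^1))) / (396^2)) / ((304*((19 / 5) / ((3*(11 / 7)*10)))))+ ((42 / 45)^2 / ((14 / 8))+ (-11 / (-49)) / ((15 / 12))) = 144796661045353877952782968523588866978163 / 663695758106832512136606171782400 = 218167223.88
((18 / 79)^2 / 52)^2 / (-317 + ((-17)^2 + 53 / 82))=-538002 / 14764690354427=-0.00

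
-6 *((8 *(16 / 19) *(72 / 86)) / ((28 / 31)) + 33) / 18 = -74813 / 5719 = -13.08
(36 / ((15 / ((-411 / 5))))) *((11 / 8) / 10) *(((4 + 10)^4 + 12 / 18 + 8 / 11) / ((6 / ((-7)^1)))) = 1215795.27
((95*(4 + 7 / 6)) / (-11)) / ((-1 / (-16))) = -23560 / 33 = -713.94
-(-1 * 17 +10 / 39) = 653 / 39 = 16.74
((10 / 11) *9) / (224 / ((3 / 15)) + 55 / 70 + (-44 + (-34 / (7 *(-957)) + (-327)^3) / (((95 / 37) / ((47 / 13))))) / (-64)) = 4332182400 / 407929829598037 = 0.00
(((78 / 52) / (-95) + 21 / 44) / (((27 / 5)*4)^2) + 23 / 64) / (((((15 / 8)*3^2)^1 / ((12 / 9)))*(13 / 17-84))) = -9956186 / 29104760025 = -0.00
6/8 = 3/4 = 0.75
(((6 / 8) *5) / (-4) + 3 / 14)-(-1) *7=703 / 112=6.28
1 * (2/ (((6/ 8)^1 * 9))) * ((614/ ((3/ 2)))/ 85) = 1.43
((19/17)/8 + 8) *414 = 229149/68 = 3369.84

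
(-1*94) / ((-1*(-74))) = -47 / 37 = -1.27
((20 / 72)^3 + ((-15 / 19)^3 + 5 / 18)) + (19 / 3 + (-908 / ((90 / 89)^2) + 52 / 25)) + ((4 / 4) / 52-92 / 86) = -98473611676757 / 111804717960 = -880.76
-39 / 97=-0.40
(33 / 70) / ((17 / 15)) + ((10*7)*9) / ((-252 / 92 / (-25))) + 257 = 1429765 / 238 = 6007.42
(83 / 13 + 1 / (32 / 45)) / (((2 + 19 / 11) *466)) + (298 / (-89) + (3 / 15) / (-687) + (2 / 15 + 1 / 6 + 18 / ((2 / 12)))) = 255027272020153 / 2429852168640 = 104.96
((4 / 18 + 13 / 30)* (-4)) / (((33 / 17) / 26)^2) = -23052952 / 49005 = -470.42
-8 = -8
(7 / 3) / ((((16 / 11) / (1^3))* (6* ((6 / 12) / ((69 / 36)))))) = 1771 / 1728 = 1.02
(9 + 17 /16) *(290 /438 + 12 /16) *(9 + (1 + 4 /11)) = 3783983 /25696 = 147.26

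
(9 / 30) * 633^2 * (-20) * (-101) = 242817534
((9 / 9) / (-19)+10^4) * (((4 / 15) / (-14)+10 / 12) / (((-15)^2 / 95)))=1203327 / 350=3438.08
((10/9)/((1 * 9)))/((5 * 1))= 2/81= 0.02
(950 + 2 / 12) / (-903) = -5701 / 5418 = -1.05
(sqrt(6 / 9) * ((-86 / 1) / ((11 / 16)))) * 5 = -6880 * sqrt(6) / 33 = -510.68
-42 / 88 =-0.48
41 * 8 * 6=1968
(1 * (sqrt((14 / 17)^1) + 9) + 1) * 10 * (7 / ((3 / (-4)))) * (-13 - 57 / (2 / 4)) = 35560 * sqrt(238) / 51 + 355600 / 3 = 129290.06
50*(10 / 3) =500 / 3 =166.67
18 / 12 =3 / 2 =1.50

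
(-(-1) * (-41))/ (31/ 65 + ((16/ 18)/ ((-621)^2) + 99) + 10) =-9249599385/ 24697992724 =-0.37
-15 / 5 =-3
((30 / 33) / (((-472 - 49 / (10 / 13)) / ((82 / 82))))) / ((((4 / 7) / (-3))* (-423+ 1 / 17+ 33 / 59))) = -526575 / 24964364623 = -0.00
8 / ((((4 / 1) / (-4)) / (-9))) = 72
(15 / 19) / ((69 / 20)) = 0.23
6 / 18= 1 / 3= 0.33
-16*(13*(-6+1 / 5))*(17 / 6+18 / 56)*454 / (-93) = -36285496 / 1953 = -18579.36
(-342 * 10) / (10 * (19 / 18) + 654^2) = -30780 / 3849539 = -0.01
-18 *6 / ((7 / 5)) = -540 / 7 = -77.14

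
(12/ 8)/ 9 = 1/ 6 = 0.17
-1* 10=-10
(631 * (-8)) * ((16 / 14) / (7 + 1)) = -5048 / 7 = -721.14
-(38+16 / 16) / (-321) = 13 / 107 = 0.12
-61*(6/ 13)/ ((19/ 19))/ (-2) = 183/ 13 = 14.08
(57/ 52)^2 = 3249/ 2704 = 1.20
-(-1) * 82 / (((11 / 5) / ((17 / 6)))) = 3485 / 33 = 105.61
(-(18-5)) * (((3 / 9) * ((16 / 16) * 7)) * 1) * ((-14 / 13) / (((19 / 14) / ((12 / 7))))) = 784 / 19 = 41.26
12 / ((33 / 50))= 200 / 11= 18.18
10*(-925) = -9250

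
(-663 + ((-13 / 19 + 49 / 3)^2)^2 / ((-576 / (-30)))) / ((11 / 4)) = 311692206604 / 348348033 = 894.77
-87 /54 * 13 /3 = -377 /54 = -6.98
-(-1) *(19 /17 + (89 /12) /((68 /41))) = 4561 /816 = 5.59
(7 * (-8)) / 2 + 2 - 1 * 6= -32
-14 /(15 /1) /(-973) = 2 /2085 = 0.00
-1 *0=0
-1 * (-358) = 358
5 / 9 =0.56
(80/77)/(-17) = -80/1309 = -0.06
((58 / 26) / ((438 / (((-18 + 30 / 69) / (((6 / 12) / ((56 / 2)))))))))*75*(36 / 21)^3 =-2024524800 / 1069523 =-1892.92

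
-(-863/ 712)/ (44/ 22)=863/ 1424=0.61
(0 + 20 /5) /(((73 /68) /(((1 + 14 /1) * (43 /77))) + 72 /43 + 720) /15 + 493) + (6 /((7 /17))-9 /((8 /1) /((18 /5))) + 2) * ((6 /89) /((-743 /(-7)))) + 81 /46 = 4808677883509356 /2707261897235405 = 1.78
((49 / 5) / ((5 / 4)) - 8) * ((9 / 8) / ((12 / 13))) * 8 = -39 / 25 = -1.56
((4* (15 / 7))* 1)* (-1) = -60 / 7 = -8.57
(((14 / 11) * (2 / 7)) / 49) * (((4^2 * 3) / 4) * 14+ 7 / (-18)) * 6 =1724 / 231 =7.46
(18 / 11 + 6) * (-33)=-252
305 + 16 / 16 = 306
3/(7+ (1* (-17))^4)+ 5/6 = 208829/250584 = 0.83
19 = 19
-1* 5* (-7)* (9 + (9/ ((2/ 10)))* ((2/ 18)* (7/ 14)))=805/ 2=402.50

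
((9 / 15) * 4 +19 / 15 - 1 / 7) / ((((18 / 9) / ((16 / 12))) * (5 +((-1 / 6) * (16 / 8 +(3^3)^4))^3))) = -3552 / 1050674309164159589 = -0.00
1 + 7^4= 2402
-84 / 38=-42 / 19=-2.21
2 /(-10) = -1 /5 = -0.20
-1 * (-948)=948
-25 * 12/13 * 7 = -2100/13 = -161.54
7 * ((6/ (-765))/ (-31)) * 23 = 322/ 7905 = 0.04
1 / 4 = 0.25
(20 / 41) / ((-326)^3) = -5 / 355121254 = -0.00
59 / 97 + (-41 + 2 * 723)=136344 / 97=1405.61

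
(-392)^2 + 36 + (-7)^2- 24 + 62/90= 6917656/45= 153725.69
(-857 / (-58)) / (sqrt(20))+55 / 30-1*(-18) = 857*sqrt(5) / 580+119 / 6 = 23.14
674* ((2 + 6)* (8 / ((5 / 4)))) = 34508.80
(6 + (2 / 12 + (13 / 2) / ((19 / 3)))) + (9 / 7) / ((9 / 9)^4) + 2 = 4181 / 399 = 10.48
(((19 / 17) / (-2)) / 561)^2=361 / 363817476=0.00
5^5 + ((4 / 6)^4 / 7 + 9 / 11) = 19495904 / 6237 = 3125.85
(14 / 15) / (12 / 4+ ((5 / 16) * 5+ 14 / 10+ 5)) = 224 / 2631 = 0.09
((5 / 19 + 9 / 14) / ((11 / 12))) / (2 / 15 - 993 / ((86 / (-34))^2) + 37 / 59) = -1183091895 / 184872191042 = -0.01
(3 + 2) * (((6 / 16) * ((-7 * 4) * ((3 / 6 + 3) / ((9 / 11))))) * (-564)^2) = -71439060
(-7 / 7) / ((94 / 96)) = -48 / 47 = -1.02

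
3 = 3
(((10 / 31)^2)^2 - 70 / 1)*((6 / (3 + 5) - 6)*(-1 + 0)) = -678682935 / 1847042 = -367.44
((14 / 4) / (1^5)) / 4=7 / 8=0.88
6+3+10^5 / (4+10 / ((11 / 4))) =275189 / 21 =13104.24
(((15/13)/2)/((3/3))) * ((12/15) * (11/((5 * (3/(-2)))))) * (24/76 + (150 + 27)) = -148236/1235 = -120.03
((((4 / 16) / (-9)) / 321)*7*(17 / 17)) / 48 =-7 / 554688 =-0.00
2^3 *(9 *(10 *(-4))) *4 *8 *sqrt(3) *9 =-829440 *sqrt(3) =-1436632.22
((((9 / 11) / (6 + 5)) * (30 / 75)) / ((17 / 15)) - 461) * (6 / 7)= -5689338 / 14399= -395.12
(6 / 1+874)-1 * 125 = 755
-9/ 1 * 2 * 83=-1494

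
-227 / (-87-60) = 227 / 147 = 1.54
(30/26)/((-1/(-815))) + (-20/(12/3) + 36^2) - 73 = 28059/13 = 2158.38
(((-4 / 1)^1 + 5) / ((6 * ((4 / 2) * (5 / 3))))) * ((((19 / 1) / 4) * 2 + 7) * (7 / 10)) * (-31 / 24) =-2387 / 3200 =-0.75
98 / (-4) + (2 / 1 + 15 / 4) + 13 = -5.75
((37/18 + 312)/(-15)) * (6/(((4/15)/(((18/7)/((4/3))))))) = -50877/56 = -908.52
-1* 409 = -409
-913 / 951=-0.96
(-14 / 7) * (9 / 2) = -9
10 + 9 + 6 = 25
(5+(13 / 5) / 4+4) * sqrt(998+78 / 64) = 193 * sqrt(2558) / 32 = 305.04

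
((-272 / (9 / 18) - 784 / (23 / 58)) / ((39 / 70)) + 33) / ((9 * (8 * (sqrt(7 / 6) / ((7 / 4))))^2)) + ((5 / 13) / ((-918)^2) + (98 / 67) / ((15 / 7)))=-213808534639559 / 10804665530880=-19.79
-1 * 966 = -966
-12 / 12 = -1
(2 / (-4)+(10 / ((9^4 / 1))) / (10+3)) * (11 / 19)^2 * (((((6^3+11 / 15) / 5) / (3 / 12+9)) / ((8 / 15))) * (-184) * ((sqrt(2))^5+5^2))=6172082252072 * sqrt(2) / 5696293005+7715102815090 / 1139258601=8304.38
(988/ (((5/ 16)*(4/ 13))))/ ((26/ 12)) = 23712/ 5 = 4742.40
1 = 1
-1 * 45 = -45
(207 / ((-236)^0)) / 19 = 207 / 19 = 10.89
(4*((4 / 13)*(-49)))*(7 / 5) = -84.43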